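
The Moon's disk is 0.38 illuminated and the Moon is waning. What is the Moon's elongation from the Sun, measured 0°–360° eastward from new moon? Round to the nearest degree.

284°

From f = (1 − cos θ)/2: cos θ = 1 − 2×0.38 = 0.240; arccos → 76.1°.
Since the Moon is past full (waning), take the reflex angle: θ = 360° − 76.1° = 283.9°.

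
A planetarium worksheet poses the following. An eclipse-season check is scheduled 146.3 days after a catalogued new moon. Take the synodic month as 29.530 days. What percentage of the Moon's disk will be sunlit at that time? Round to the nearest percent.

2%

146.3/29.530 = 4.954 lunations, so 4 complete cycles and 28.18 d into the next.
The Moon has covered 28.18/29.530 of its cycle, so θ ≈ 360° × 28.18/29.530 = 343.5°.
cos 343.5° = 0.959, so f = (1 − 0.959)/2 = 0.020, so 2%.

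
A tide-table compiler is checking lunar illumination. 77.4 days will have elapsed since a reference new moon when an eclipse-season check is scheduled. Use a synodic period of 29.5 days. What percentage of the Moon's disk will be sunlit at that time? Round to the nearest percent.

86%

77.4 d spans 2 complete synodic months (2 × 29.5 = 59.00 d) plus 18.40 d.
Phase angle: θ = 360°·(18.40 d)/(29.5 d) = 224.5°.
With cos θ = (-0.713), the lit fraction is (1 − (-0.713))/2 ≈ 0.856, so 86%.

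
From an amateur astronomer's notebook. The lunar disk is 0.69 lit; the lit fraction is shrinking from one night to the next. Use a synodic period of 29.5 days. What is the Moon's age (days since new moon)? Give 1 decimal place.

Invert f = (1 − cos θ)/2 to get cos θ = 1 − 2(0.69) = -0.380, hence θ₀ = arccos -0.380 = 112.3°.
Waning ⇒ past full, so θ = 360° − 112.3° = 247.7°.
Age = 29.5 × 247.7°/360° ≈ 20.29 days.

20.3 days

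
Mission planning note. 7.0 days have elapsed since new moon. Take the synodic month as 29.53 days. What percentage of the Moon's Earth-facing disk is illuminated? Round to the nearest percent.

46%

Phase angle: θ = 360°·(7.0 d)/(29.53 d) = 85.3°.
Illuminated fraction = (1 − cos 85.3°)/2 = (1 − 0.081)/2 ≈ 0.459, so 46%.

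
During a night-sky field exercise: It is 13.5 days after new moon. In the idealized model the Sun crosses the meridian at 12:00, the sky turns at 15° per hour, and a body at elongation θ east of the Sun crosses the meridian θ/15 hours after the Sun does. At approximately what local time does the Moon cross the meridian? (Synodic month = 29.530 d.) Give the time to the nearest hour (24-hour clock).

23:00

Phase angle: θ = 360°·(13.5 d)/(29.530 d) = 164.6°.
The Moon trails the Sun by θ/15 = 164.6/15 ≈ 10.97 hours.
12:00 + 10.97 h ≈ 22:58 → 23:00 to the nearest hour.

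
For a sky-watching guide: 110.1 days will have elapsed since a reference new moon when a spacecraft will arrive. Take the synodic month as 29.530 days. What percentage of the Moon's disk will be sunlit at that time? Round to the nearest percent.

110.1/29.530 = 3.728 lunations, so 3 complete cycles and 21.51 d into the next.
The Moon has covered 21.51/29.530 of its cycle, so θ ≈ 360° × 21.51/29.530 = 262.2°.
Illuminated fraction = (1 − cos 262.2°)/2 = (1 − (-0.135))/2 ≈ 0.568, so 57%.

57%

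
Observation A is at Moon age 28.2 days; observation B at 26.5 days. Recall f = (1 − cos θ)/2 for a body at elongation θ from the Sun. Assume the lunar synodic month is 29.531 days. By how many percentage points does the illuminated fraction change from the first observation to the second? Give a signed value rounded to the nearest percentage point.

+8 pp

First observation: θ = 360°·28.2/29.531 = 343.8°, so f = 0.020.
Second observation: θ = 323.1°, f = 0.100.
Δf = 0.100 − 0.020 = +0.081, i.e. +8 pp.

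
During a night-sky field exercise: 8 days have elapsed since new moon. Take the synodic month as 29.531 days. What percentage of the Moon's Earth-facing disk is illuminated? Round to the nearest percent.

57%

Elongation θ = 360° × 8/29.531 ≈ 97.5°.
cos 97.5° = (-0.131), so f = (1 − (-0.131))/2 = 0.565, so 57%.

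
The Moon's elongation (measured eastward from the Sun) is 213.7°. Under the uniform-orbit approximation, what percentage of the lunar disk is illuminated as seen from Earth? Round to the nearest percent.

92%

Half-versine of 213.7°: (1 − (-0.832))/2 = 0.916, i.e. 92%.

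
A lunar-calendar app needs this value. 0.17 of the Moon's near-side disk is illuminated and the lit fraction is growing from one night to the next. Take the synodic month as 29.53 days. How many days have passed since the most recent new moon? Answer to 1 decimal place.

Invert f = (1 − cos θ)/2 to get cos θ = 1 − 2(0.17) = 0.660, hence θ₀ = arccos 0.660 = 48.7°.
The Moon is waxing (0°–180°), so θ = 48.7° directly.
Age = 29.53 × 48.7°/360° ≈ 3.99 days.

4.0 days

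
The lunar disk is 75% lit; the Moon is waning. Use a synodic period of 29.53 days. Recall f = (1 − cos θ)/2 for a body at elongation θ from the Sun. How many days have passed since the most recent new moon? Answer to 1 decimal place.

cos θ = 1 − 2f = -0.500, giving a principal value of 120.0°.
Since the Moon is past full (waning), take the reflex angle: θ = 360° − 120.0° = 240.0°.
At 360°/29.53 d per day, 240.0° corresponds to 19.69 days.

19.7 days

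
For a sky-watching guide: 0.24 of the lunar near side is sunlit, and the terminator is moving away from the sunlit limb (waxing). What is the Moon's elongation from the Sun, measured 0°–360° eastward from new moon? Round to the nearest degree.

59°

Invert f = (1 − cos θ)/2 to get cos θ = 1 − 2(0.24) = 0.520, hence θ₀ = arccos 0.520 = 58.7°.
Waxing ⇒ before full, so θ = 58.7°.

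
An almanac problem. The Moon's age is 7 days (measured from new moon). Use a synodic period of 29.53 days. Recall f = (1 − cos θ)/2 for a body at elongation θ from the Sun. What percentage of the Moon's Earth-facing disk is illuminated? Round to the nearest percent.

Elongation θ = 360° × 7/29.53 ≈ 85.3°.
cos 85.3° = 0.081, so f = (1 − 0.081)/2 = 0.459, so 46%.

46%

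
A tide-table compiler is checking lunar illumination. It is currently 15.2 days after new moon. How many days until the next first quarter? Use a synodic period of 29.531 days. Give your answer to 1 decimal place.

First quarter is 0.25 of the way through the cycle: age 0.25 × 29.531 = 7.383 d.
This lunation's first quarter (7.383 d) has passed, so add one period: 36.914 − 15.2 = 21.714 days.

21.7 days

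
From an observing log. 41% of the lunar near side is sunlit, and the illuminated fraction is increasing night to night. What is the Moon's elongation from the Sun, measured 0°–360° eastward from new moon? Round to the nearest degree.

80°

From f = (1 − cos θ)/2: cos θ = 1 − 2×0.41 = 0.180; arccos → 79.6°.
The Moon is waxing (0°–180°), so θ = 79.6° directly.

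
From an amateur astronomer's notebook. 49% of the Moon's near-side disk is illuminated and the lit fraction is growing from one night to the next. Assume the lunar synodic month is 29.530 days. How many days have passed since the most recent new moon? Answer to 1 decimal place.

From f = (1 − cos θ)/2: cos θ = 1 − 2×0.49 = 0.020; arccos → 88.9°.
Waxing ⇒ before full, so θ = 88.9°.
That fraction of the synodic month is 88.9/360 × 29.530 d ≈ 7.29 d.

7.3 days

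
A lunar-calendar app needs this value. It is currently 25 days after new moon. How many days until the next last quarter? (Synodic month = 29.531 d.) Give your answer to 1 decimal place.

26.7 days

Last quarter is 0.75 of the way through the cycle: age 0.75 × 29.531 = 22.148 d.
Already past this cycle's last quarter; the next is at 22.148 + 29.531 = 51.679 d, so 51.679 − 25 = 26.679 days.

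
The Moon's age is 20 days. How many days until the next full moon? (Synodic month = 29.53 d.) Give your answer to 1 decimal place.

Full moon is 0.5 of the way through the cycle: age 0.5 × 29.53 = 14.765 d.
Already past this cycle's full moon; the next is at 14.765 + 29.53 = 44.295 d, so 44.295 − 20 = 24.295 days.

24.3 days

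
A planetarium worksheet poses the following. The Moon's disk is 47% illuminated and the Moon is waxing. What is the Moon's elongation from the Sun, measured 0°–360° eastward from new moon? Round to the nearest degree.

From f = (1 − cos θ)/2: cos θ = 1 − 2×0.47 = 0.060; arccos → 86.6°.
Waxing ⇒ before full, so θ = 86.6°.

87°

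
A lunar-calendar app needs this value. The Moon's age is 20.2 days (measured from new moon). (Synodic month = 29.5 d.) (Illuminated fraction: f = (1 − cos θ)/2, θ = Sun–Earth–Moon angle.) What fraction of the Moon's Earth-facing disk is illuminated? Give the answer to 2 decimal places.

0.70

The Moon has covered 20.2/29.5 of its cycle, so θ ≈ 360° × 20.2/29.5 = 246.5°.
Illuminated fraction = (1 − cos 246.5°)/2 = (1 − (-0.399))/2 ≈ 0.699.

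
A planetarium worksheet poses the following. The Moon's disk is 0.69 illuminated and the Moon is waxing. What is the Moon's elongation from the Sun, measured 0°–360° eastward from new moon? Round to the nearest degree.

112°

cos θ = 1 − 2f = -0.380, giving a principal value of 112.3°.
The Moon is waxing (0°–180°), so θ = 112.3° directly.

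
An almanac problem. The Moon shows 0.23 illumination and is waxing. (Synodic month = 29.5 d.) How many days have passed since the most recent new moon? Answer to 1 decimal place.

cos θ = 1 − 2f = 0.540, giving a principal value of 57.3°.
Waxing ⇒ before full, so θ = 57.3°.
Age = 29.5 × 57.3°/360° ≈ 4.70 days.

4.7 days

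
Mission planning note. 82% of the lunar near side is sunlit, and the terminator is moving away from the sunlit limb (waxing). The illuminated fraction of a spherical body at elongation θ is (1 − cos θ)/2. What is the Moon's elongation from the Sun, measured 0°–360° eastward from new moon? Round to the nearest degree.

130°

cos θ = 1 − 2f = -0.640, giving a principal value of 129.8°.
The Moon is waxing (0°–180°), so θ = 129.8° directly.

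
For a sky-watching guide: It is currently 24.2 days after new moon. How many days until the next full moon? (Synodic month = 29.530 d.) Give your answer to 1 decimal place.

Full moon occurs at elongation 180°, i.e. at age 29.530 × 180/360 = 14.765 d.
This lunation's full moon (14.765 d) has passed, so add one period: 44.295 − 24.2 = 20.095 days.

20.1 days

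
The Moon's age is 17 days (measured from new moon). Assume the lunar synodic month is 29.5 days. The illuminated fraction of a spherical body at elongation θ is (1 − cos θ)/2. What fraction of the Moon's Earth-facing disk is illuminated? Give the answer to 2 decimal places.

The Moon has covered 17/29.5 of its cycle, so θ ≈ 360° × 17/29.5 = 207.5°.
With cos θ = (-0.887), the lit fraction is (1 − (-0.887))/2 ≈ 0.944.

0.94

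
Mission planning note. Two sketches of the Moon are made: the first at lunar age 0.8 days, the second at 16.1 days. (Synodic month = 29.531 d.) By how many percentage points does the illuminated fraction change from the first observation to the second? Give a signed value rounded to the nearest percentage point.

θ₁ = 360° × 0.8/29.531 = 9.8°, f₁ = (1 − cos θ₁)/2 = 0.007.
θ₂ = 360° × 16.1/29.531 = 196.3°, f₂ = (1 − cos θ₂)/2 = 0.980.
Change = f₂ − f₁ = +0.973 → +97 percentage points.

+97 percentage points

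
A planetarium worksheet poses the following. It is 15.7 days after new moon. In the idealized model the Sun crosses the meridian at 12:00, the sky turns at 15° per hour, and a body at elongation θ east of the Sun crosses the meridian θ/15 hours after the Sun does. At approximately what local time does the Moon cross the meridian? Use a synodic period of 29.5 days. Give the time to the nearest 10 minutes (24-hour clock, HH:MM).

00:50

The Moon has covered 15.7/29.5 of its cycle, so θ ≈ 360° × 15.7/29.5 = 191.6°.
Delay after the Sun = 191.6° / (15°/h) ≈ 12.77 h.
12:00 + 12.773 h ≈ 00:46 → 00:50 to the nearest ten minutes.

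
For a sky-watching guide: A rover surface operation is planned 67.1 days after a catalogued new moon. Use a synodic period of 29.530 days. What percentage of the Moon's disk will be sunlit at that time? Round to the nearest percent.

Reduce mod P: 67.1 − 2×29.530 = 8.04 d into the current lunation.
Elongation θ = 360° × 8.04/29.530 ≈ 98.0°.
With cos θ = (-0.139), the lit fraction is (1 − (-0.139))/2 ≈ 0.570, so 57%.

57%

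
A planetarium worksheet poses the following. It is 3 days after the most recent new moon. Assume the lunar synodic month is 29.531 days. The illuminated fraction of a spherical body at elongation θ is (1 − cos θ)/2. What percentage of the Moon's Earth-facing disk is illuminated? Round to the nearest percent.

10%

Phase angle: θ = 360°·(3 d)/(29.531 d) = 36.6°.
Illuminated fraction = (1 − cos 36.6°)/2 = (1 − 0.803)/2 ≈ 0.098, so 10%.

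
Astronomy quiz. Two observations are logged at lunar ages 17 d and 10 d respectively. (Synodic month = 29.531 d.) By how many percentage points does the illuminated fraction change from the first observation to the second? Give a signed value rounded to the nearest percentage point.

-18 percentage points

First observation: θ = 360°·17/29.531 = 207.2°, so f = 0.945.
Second observation: θ = 121.9°, f = 0.764.
Δf = 0.764 − 0.945 = -0.180, i.e. -18 pp.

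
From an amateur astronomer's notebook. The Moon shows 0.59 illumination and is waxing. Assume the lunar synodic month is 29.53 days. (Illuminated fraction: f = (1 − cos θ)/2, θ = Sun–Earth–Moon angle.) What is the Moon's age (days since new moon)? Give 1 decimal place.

8.2 days

Invert f = (1 − cos θ)/2 to get cos θ = 1 − 2(0.59) = -0.180, hence θ₀ = arccos -0.180 = 100.4°.
Before full moon the principal value applies: θ = 100.4°.
That fraction of the synodic month is 100.4/360 × 29.53 d ≈ 8.23 d.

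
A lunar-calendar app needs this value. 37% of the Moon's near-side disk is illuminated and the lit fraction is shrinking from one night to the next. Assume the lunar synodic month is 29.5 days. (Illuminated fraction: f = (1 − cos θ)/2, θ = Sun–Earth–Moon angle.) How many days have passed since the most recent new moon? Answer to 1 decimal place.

From f = (1 − cos θ)/2: cos θ = 1 − 2×0.37 = 0.260; arccos → 74.9°.
Waning ⇒ past full, so θ = 360° − 74.9° = 285.1°.
That fraction of the synodic month is 285.1/360 × 29.5 d ≈ 23.36 d.

23.4 days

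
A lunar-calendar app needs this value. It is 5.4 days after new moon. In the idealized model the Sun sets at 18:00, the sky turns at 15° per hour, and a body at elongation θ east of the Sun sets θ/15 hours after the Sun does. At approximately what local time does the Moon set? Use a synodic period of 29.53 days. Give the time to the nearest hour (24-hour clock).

22:00

The Moon has covered 5.4/29.53 of its cycle, so θ ≈ 360° × 5.4/29.53 = 65.8°.
Delay after the Sun = 65.8° / (15°/h) ≈ 4.39 h.
18:00 + 4.39 h ≈ 22:23 → 22:00 to the nearest hour.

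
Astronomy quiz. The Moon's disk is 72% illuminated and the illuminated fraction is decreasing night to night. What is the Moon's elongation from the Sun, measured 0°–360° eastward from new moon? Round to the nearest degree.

244°

Invert f = (1 − cos θ)/2 to get cos θ = 1 − 2(0.72) = -0.440, hence θ₀ = arccos -0.440 = 116.1°.
Waning ⇒ past full, so θ = 360° − 116.1° = 243.9°.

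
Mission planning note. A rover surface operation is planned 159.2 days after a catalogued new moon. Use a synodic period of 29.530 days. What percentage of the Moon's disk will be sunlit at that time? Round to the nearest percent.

89%

159.2 d spans 5 complete synodic months (5 × 29.530 = 147.65 d) plus 11.55 d.
Elongation θ = 360° × 11.55/29.530 ≈ 140.8°.
With cos θ = (-0.775), the lit fraction is (1 − (-0.775))/2 ≈ 0.888, so 89%.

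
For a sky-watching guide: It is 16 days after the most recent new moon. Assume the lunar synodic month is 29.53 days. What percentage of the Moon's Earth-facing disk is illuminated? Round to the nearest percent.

Elongation θ = 360° × 16/29.53 ≈ 195.1°.
Illuminated fraction = (1 − cos 195.1°)/2 = (1 − (-0.966))/2 ≈ 0.983, so 98%.

98%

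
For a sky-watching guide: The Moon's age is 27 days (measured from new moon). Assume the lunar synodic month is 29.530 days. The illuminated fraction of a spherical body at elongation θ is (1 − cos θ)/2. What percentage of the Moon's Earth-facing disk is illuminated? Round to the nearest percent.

Elongation θ = 360° × 27/29.530 ≈ 329.2°.
With cos θ = 0.859, the lit fraction is (1 − 0.859)/2 ≈ 0.071, so 7%.

7%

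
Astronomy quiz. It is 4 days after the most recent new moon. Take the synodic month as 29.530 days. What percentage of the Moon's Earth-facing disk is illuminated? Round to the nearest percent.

The Moon has covered 4/29.530 of its cycle, so θ ≈ 360° × 4/29.530 = 48.8°.
cos 48.8° = 0.659, so f = (1 − 0.659)/2 = 0.170, so 17%.

17%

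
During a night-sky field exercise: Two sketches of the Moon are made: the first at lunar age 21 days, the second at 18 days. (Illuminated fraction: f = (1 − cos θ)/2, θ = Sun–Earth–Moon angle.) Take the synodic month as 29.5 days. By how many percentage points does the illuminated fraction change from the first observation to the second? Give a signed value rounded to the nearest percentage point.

+27 pp

First observation: θ = 360°·21/29.5 = 256.3°, so f = 0.619.
Second observation: θ = 219.7°, f = 0.885.
Δf = 0.885 − 0.619 = +0.266, i.e. +27 pp.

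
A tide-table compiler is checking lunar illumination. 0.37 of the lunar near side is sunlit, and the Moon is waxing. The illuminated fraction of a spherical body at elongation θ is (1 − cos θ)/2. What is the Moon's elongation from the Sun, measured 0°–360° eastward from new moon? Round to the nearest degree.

Invert f = (1 − cos θ)/2 to get cos θ = 1 − 2(0.37) = 0.260, hence θ₀ = arccos 0.260 = 74.9°.
Before full moon the principal value applies: θ = 74.9°.

75°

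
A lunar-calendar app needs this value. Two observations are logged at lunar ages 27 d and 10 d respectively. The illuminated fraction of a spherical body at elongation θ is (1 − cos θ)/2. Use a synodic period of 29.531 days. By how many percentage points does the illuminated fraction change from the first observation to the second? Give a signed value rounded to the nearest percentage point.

+69 pp

θ₁ = 360° × 27/29.531 = 329.1°, f₁ = (1 − cos θ₁)/2 = 0.071.
θ₂ = 360° × 10/29.531 = 121.9°, f₂ = (1 − cos θ₂)/2 = 0.764.
Change = f₂ − f₁ = +0.693 → +69 percentage points.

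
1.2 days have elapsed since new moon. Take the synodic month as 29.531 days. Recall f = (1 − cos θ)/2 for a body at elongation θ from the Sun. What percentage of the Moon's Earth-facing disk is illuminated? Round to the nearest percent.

2%

Phase angle: θ = 360°·(1.2 d)/(29.531 d) = 14.6°.
Illuminated fraction = (1 − cos 14.6°)/2 = (1 − 0.968)/2 ≈ 0.016, so 2%.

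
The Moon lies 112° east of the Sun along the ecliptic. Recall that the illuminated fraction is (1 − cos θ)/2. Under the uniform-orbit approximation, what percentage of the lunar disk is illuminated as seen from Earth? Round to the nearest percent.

69%

f = (1 − cos 112°)/2 = (1 − (-0.375))/2 ≈ 0.687, i.e. 69%.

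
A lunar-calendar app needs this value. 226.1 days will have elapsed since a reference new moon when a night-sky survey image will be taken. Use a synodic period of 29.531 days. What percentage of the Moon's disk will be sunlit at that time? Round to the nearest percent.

78%

226.1 d spans 7 complete synodic months (7 × 29.531 = 206.72 d) plus 19.38 d.
The Moon has covered 19.38/29.531 of its cycle, so θ ≈ 360° × 19.38/29.531 = 236.3°.
cos 236.3° = (-0.555), so f = (1 − (-0.555))/2 = 0.777, so 78%.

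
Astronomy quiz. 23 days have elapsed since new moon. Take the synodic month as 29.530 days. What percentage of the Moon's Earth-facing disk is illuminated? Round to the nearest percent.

Elongation θ = 360° × 23/29.530 ≈ 280.4°.
Illuminated fraction = (1 − cos 280.4°)/2 = (1 − 0.180)/2 ≈ 0.410, so 41%.

41%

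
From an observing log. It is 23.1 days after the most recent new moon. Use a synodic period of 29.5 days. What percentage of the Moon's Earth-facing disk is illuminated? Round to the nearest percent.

40%

Elongation θ = 360° × 23.1/29.5 ≈ 281.9°.
Illuminated fraction = (1 − cos 281.9°)/2 = (1 − 0.206)/2 ≈ 0.397, so 40%.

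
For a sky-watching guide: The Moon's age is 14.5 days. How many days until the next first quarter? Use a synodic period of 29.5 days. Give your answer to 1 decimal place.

22.4 days

First quarter is 0.25 of the way through the cycle: age 0.25 × 29.5 = 7.375 d.
This lunation's first quarter (7.375 d) has passed, so add one period: 36.875 − 14.5 = 22.375 days.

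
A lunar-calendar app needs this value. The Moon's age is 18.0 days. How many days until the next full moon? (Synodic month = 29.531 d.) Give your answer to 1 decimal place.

26.3 days

Full moon occurs at elongation 180°, i.e. at age 29.531 × 180/360 = 14.765 d.
This lunation's full moon (14.765 d) has passed, so add one period: 44.296 − 18.0 = 26.296 days.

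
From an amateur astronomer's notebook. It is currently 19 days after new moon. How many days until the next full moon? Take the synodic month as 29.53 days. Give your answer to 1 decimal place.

Full moon occurs at elongation 180°, i.e. at age 29.53 × 180/360 = 14.765 d.
Already past this cycle's full moon; the next is at 14.765 + 29.53 = 44.295 d, so 44.295 − 19 = 25.295 days.

25.3 days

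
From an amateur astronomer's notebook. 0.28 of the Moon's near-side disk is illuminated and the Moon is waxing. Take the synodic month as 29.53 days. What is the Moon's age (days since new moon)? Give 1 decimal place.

Invert f = (1 − cos θ)/2 to get cos θ = 1 − 2(0.28) = 0.440, hence θ₀ = arccos 0.440 = 63.9°.
The Moon is waxing (0°–180°), so θ = 63.9° directly.
At 360°/29.53 d per day, 63.9° corresponds to 5.24 days.

5.2 days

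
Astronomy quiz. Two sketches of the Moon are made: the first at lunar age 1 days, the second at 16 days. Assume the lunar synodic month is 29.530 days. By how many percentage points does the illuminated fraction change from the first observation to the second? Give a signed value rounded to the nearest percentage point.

θ₁ = 360° × 1/29.530 = 12.2°, f₁ = (1 − cos θ₁)/2 = 0.011.
θ₂ = 360° × 16/29.530 = 195.1°, f₂ = (1 − cos θ₂)/2 = 0.983.
Change = f₂ − f₁ = +0.972 → +97 percentage points.

+97 pp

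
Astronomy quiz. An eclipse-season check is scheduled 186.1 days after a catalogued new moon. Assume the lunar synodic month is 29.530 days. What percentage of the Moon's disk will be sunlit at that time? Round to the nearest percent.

66%

Reduce mod P: 186.1 − 6×29.530 = 8.92 d into the current lunation.
Elongation θ = 360° × 8.92/29.530 ≈ 108.7°.
With cos θ = (-0.321), the lit fraction is (1 − (-0.321))/2 ≈ 0.661, so 66%.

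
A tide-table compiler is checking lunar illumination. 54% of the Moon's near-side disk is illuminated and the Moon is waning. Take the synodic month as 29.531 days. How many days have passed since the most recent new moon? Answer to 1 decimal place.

21.8 days

Invert f = (1 − cos θ)/2 to get cos θ = 1 − 2(0.54) = -0.080, hence θ₀ = arccos -0.080 = 94.6°.
Since the Moon is past full (waning), take the reflex angle: θ = 360° − 94.6° = 265.4°.
At 360°/29.531 d per day, 265.4° corresponds to 21.77 days.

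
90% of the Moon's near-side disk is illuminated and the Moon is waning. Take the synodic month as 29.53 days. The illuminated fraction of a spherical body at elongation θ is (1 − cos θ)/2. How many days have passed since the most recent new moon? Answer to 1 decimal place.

cos θ = 1 − 2f = -0.800, giving a principal value of 143.1°.
Since the Moon is past full (waning), take the reflex angle: θ = 360° − 143.1° = 216.9°.
Age = 29.53 × 216.9°/360° ≈ 17.79 days.

17.8 days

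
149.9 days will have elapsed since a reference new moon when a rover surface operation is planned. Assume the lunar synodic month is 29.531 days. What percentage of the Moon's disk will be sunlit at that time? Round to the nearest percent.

149.9 d spans 5 complete synodic months (5 × 29.531 = 147.66 d) plus 2.25 d.
Elongation θ = 360° × 2.25/29.531 ≈ 27.4°.
Illuminated fraction = (1 − cos 27.4°)/2 = (1 − 0.888)/2 ≈ 0.056, so 6%.

6%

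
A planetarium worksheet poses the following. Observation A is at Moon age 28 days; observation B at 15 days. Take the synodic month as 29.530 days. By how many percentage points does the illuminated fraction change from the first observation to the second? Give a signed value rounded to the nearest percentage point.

θ₁ = 360° × 28/29.530 = 341.3°, f₁ = (1 − cos θ₁)/2 = 0.026.
θ₂ = 360° × 15/29.530 = 182.9°, f₂ = (1 − cos θ₂)/2 = 0.999.
Change = f₂ − f₁ = +0.973 → +97 percentage points.

+97 pp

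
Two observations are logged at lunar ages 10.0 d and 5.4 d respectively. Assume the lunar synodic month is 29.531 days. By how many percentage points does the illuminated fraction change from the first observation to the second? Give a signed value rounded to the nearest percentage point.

θ₁ = 360° × 10.0/29.531 = 121.9°, f₁ = (1 − cos θ₁)/2 = 0.764.
θ₂ = 360° × 5.4/29.531 = 65.8°, f₂ = (1 − cos θ₂)/2 = 0.295.
Change = f₂ − f₁ = -0.469 → -47 percentage points.

-47 percentage points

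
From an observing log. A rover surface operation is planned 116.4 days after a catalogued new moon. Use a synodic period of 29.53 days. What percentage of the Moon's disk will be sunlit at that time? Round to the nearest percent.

3%

116.4 d spans 3 complete synodic months (3 × 29.53 = 88.59 d) plus 27.81 d.
The Moon has covered 27.81/29.53 of its cycle, so θ ≈ 360° × 27.81/29.53 = 339.0°.
Illuminated fraction = (1 − cos 339.0°)/2 = (1 − 0.934)/2 ≈ 0.033, so 3%.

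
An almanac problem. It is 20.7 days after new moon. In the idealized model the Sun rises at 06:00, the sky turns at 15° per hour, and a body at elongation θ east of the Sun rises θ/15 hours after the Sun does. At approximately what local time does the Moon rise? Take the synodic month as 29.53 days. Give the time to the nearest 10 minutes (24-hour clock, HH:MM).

22:50

Elongation θ = 360° × 20.7/29.53 ≈ 252.4°.
The Moon trails the Sun by θ/15 = 252.4/15 ≈ 16.82 hours.
06:00 + 16.824 h ≈ 22:49 → 22:50 to the nearest ten minutes.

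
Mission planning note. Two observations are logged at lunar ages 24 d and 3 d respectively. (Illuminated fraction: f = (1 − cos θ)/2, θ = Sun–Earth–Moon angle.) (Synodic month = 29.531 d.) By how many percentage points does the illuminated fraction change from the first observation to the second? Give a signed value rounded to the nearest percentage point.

-21 pp

First observation: θ = 360°·24/29.531 = 292.6°, so f = 0.308.
Second observation: θ = 36.6°, f = 0.098.
Δf = 0.098 − 0.308 = -0.210, i.e. -21 pp.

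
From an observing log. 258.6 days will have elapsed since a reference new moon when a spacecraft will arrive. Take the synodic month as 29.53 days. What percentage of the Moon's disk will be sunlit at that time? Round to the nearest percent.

Reduce mod P: 258.6 − 8×29.53 = 22.36 d into the current lunation.
Elongation θ = 360° × 22.36/29.53 ≈ 272.6°.
Illuminated fraction = (1 − cos 272.6°)/2 = (1 − 0.045)/2 ≈ 0.477, so 48%.

48%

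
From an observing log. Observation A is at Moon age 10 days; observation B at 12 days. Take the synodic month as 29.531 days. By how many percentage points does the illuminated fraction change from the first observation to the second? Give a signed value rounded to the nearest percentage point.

+15 pp

First observation: θ = 360°·10/29.531 = 121.9°, so f = 0.764.
Second observation: θ = 146.3°, f = 0.916.
Δf = 0.916 − 0.764 = +0.152, i.e. +15 pp.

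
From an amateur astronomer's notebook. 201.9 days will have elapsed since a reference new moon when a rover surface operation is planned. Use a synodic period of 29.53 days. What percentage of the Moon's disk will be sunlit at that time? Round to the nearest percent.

24%

Reduce mod P: 201.9 − 6×29.53 = 24.72 d into the current lunation.
Phase angle: θ = 360°·(24.72 d)/(29.53 d) = 301.4°.
cos 301.4° = 0.520, so f = (1 − 0.520)/2 = 0.240, so 24%.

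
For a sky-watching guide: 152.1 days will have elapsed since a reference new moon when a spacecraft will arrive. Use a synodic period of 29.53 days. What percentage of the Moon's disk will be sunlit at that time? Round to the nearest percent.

Reduce mod P: 152.1 − 5×29.53 = 4.45 d into the current lunation.
Elongation θ = 360° × 4.45/29.53 ≈ 54.2°.
With cos θ = 0.584, the lit fraction is (1 − 0.584)/2 ≈ 0.208, so 21%.

21%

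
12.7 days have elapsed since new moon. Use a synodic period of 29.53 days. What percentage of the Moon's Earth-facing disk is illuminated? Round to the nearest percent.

95%

The Moon has covered 12.7/29.53 of its cycle, so θ ≈ 360° × 12.7/29.53 = 154.8°.
cos 154.8° = (-0.905), so f = (1 − (-0.905))/2 = 0.953, so 95%.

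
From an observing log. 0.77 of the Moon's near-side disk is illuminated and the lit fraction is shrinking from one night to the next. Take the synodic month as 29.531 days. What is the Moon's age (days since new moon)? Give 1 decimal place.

Invert f = (1 − cos θ)/2 to get cos θ = 1 − 2(0.77) = -0.540, hence θ₀ = arccos -0.540 = 122.7°.
Waning ⇒ past full, so θ = 360° − 122.7° = 237.3°.
Age = 29.531 × 237.3°/360° ≈ 19.47 days.

19.5 days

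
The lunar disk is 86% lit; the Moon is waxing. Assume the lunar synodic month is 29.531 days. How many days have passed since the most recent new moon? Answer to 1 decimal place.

11.2 days

From f = (1 − cos θ)/2: cos θ = 1 − 2×0.86 = -0.720; arccos → 136.1°.
Waxing ⇒ before full, so θ = 136.1°.
At 360°/29.531 d per day, 136.1° corresponds to 11.16 days.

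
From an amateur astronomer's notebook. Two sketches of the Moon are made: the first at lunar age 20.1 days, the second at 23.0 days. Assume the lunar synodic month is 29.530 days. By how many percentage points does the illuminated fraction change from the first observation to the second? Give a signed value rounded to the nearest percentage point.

-30 pp

θ₁ = 360° × 20.1/29.530 = 245.0°, f₁ = (1 − cos θ₁)/2 = 0.711.
θ₂ = 360° × 23.0/29.530 = 280.4°, f₂ = (1 − cos θ₂)/2 = 0.410.
Change = f₂ − f₁ = -0.301 → -30 percentage points.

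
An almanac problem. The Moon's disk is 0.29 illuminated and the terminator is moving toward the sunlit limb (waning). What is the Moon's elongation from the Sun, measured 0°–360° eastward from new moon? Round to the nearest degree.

295°

cos θ = 1 − 2f = 0.420, giving a principal value of 65.2°.
Waning ⇒ past full, so θ = 360° − 65.2° = 294.8°.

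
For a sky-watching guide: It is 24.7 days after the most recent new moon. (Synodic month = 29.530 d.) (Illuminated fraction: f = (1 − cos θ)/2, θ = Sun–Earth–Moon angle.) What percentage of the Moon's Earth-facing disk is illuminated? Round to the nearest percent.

Elongation θ = 360° × 24.7/29.530 ≈ 301.1°.
Illuminated fraction = (1 − cos 301.1°)/2 = (1 − 0.517)/2 ≈ 0.242, so 24%.

24%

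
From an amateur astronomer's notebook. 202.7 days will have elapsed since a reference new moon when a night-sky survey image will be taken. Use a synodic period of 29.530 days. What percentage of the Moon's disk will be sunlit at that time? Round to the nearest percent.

17%

202.7/29.530 = 6.864 lunations, so 6 complete cycles and 25.52 d into the next.
The Moon has covered 25.52/29.530 of its cycle, so θ ≈ 360° × 25.52/29.530 = 311.1°.
Illuminated fraction = (1 − cos 311.1°)/2 = (1 − 0.658)/2 ≈ 0.171, so 17%.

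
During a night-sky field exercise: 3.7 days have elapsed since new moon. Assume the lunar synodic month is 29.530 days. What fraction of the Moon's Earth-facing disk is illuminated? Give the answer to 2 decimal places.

Phase angle: θ = 360°·(3.7 d)/(29.530 d) = 45.1°.
With cos θ = 0.706, the lit fraction is (1 − 0.706)/2 ≈ 0.147.

0.15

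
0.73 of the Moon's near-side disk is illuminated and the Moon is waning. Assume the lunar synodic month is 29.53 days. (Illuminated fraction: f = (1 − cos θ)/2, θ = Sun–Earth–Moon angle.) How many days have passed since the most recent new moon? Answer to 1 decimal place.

From f = (1 − cos θ)/2: cos θ = 1 − 2×0.73 = -0.460; arccos → 117.4°.
Waning ⇒ past full, so θ = 360° − 117.4° = 242.6°.
Age = 29.53 × 242.6°/360° ≈ 19.90 days.

19.9 days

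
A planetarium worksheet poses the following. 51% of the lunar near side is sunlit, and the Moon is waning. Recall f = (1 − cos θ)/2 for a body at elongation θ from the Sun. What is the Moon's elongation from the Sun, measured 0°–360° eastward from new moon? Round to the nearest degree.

269°

cos θ = 1 − 2f = -0.020, giving a principal value of 91.1°.
Since the Moon is past full (waning), take the reflex angle: θ = 360° − 91.1° = 268.9°.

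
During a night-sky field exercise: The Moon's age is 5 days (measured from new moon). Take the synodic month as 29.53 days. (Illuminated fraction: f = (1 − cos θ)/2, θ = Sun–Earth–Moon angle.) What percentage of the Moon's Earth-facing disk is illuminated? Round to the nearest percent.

The Moon has covered 5/29.53 of its cycle, so θ ≈ 360° × 5/29.53 = 61.0°.
With cos θ = 0.485, the lit fraction is (1 − 0.485)/2 ≈ 0.257, so 26%.

26%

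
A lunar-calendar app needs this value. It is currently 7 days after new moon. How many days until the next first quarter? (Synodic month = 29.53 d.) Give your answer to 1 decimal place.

0.4 days

First quarter is 0.25 of the way through the cycle: age 0.25 × 29.53 = 7.383 d.
That is 7.383 − 7 = 0.383 days ahead.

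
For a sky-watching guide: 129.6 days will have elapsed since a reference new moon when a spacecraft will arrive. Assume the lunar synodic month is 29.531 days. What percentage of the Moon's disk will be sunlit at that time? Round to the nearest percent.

Reduce mod P: 129.6 − 4×29.531 = 11.48 d into the current lunation.
Elongation θ = 360° × 11.48/29.531 ≈ 139.9°.
Illuminated fraction = (1 − cos 139.9°)/2 = (1 − (-0.765))/2 ≈ 0.882, so 88%.

88%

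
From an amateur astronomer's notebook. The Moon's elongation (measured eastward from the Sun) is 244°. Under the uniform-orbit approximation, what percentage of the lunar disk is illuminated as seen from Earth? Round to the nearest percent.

72%

f = (1 − cos 244°)/2 = (1 − (-0.438))/2 ≈ 0.719, i.e. 72%.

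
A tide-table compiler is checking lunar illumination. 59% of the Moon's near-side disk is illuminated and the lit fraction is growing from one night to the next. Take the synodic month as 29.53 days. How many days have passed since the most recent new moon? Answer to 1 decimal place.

8.2 days

Invert f = (1 − cos θ)/2 to get cos θ = 1 − 2(0.59) = -0.180, hence θ₀ = arccos -0.180 = 100.4°.
Waxing ⇒ before full, so θ = 100.4°.
At 360°/29.53 d per day, 100.4° corresponds to 8.23 days.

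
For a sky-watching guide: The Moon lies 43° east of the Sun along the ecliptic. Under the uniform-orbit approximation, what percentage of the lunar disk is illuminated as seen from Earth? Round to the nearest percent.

13%

Half-versine of 43°: (1 − 0.731)/2 = 0.134, i.e. 13%.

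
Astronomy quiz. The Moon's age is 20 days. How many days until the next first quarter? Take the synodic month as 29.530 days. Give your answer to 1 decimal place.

First quarter is 0.25 of the way through the cycle: age 0.25 × 29.530 = 7.383 d.
This lunation's first quarter (7.383 d) has passed, so add one period: 36.913 − 20 = 16.913 days.

16.9 days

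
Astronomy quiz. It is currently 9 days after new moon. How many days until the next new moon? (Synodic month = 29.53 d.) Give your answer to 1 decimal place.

20.5 days

The next new moon completes the synodic month: 29.53 − 9 = 20.530 days.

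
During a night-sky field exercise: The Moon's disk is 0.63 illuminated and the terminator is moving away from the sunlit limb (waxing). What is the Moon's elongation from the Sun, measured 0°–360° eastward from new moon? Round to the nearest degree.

Invert f = (1 − cos θ)/2 to get cos θ = 1 − 2(0.63) = -0.260, hence θ₀ = arccos -0.260 = 105.1°.
The Moon is waxing (0°–180°), so θ = 105.1° directly.

105°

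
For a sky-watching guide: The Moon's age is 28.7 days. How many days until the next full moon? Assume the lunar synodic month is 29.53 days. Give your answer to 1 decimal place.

15.6 days

Full moon occurs at elongation 180°, i.e. at age 29.53 × 180/360 = 14.765 d.
This lunation's full moon (14.765 d) has passed, so add one period: 44.295 − 28.7 = 15.595 days.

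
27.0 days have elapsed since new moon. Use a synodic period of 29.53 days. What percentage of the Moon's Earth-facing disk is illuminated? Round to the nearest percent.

The Moon has covered 27.0/29.53 of its cycle, so θ ≈ 360° × 27.0/29.53 = 329.2°.
With cos θ = 0.859, the lit fraction is (1 − 0.859)/2 ≈ 0.071, so 7%.

7%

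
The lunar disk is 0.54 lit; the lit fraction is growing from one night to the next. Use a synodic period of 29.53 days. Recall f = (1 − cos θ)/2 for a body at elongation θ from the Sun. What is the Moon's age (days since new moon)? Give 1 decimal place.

7.8 days

From f = (1 − cos θ)/2: cos θ = 1 − 2×0.54 = -0.080; arccos → 94.6°.
The Moon is waxing (0°–180°), so θ = 94.6° directly.
That fraction of the synodic month is 94.6/360 × 29.53 d ≈ 7.76 d.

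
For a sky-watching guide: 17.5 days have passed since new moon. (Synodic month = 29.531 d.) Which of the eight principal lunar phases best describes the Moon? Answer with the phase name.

θ ≈ 360° × 17.5/29.531 = 213°, which falls in the waning gibbous sector.

waning gibbous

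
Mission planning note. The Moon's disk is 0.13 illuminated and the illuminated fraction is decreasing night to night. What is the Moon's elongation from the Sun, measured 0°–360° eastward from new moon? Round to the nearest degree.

318°

cos θ = 1 − 2f = 0.740, giving a principal value of 42.3°.
A waning Moon lies in 180°–360°, so θ = 360° − 42.3° = 317.7°.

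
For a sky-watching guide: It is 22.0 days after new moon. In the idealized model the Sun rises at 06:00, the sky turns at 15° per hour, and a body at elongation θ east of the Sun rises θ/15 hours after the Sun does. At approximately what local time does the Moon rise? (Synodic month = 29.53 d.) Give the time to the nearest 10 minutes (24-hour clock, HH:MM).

23:50

The Moon has covered 22.0/29.53 of its cycle, so θ ≈ 360° × 22.0/29.53 = 268.2°.
The Moon trails the Sun by θ/15 = 268.2/15 ≈ 17.88 hours.
06:00 + 17.880 h ≈ 23:53 → 23:50 to the nearest ten minutes.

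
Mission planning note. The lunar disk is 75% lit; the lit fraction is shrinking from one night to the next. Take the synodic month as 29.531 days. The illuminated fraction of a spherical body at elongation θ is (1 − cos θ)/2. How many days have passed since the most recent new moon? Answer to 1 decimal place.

19.7 days

cos θ = 1 − 2f = -0.500, giving a principal value of 120.0°.
Waning ⇒ past full, so θ = 360° − 120.0° = 240.0°.
Age = 29.531 × 240.0°/360° ≈ 19.69 days.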